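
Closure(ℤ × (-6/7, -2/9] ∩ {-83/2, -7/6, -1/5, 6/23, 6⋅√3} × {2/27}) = ∅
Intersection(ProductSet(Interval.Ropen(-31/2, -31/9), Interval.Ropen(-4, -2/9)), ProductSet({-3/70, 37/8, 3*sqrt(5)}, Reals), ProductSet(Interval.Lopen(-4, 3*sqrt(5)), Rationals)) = EmptySet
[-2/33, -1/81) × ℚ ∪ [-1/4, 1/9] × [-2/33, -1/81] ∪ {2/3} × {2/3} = ({2/3} × {2/3}) ∪ ([-2/33, -1/81) × ℚ) ∪ ([-1/4, 1/9] × [-2/33, -1/81])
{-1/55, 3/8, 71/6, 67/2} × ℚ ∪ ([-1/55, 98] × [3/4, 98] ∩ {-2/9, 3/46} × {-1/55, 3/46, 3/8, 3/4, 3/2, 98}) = ({3/46} × {3/4, 3/2, 98}) ∪ ({-1/55, 3/8, 71/6, 67/2} × ℚ)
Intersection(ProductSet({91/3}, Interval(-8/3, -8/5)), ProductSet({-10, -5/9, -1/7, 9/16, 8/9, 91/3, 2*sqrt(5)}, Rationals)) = ProductSet({91/3}, Intersection(Interval(-8/3, -8/5), Rationals))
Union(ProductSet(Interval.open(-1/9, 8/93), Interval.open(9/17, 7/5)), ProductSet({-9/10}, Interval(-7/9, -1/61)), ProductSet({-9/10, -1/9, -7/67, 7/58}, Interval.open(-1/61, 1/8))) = Union(ProductSet({-9/10}, Interval(-7/9, -1/61)), ProductSet({-9/10, -1/9, -7/67, 7/58}, Interval.open(-1/61, 1/8)), ProductSet(Interval.open(-1/9, 8/93), Interval.open(9/17, 7/5)))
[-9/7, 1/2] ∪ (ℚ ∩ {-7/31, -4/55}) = [-9/7, 1/2]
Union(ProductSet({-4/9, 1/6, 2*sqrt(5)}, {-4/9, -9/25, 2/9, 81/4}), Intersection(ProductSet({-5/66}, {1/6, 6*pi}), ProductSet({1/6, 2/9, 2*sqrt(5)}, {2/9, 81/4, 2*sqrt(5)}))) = ProductSet({-4/9, 1/6, 2*sqrt(5)}, {-4/9, -9/25, 2/9, 81/4})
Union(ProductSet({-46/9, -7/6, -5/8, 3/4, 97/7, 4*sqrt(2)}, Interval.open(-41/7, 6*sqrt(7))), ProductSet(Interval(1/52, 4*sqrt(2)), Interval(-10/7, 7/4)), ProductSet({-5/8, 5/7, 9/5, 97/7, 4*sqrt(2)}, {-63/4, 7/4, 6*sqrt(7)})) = Union(ProductSet({-5/8, 5/7, 9/5, 97/7, 4*sqrt(2)}, {-63/4, 7/4, 6*sqrt(7)}), ProductSet({-46/9, -7/6, -5/8, 3/4, 97/7, 4*sqrt(2)}, Interval.open(-41/7, 6*sqrt(7))), ProductSet(Interval(1/52, 4*sqrt(2)), Interval(-10/7, 7/4)))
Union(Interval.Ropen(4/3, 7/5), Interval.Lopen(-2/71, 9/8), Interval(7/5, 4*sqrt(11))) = Union(Interval.Lopen(-2/71, 9/8), Interval(4/3, 4*sqrt(11)))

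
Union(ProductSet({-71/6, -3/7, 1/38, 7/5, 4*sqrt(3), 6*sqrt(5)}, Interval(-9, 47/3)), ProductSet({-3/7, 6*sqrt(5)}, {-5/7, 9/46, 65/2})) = Union(ProductSet({-3/7, 6*sqrt(5)}, {-5/7, 9/46, 65/2}), ProductSet({-71/6, -3/7, 1/38, 7/5, 4*sqrt(3), 6*sqrt(5)}, Interval(-9, 47/3)))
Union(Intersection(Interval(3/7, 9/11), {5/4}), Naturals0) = Naturals0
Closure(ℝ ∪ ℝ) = ℝ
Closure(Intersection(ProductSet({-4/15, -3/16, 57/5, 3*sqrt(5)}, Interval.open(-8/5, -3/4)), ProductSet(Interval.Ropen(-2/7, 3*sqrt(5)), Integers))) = ProductSet({-4/15, -3/16}, Range(-1, 0, 1))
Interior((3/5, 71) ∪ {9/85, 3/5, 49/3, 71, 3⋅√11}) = (3/5, 71)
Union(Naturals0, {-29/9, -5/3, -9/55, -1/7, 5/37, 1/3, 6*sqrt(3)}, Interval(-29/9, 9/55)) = Union({1/3, 6*sqrt(3)}, Interval(-29/9, 9/55), Naturals0)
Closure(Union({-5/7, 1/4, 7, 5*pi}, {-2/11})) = {-5/7, -2/11, 1/4, 7, 5*pi}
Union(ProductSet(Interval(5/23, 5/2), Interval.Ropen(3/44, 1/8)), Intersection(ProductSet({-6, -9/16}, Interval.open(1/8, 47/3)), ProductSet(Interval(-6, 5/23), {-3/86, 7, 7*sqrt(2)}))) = Union(ProductSet({-6, -9/16}, {7, 7*sqrt(2)}), ProductSet(Interval(5/23, 5/2), Interval.Ropen(3/44, 1/8)))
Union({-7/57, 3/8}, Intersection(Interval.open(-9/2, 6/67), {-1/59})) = {-7/57, -1/59, 3/8}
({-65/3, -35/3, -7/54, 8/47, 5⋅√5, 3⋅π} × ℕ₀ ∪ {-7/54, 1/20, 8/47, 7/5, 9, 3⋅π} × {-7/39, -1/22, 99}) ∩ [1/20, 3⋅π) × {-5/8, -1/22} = {1/20, 8/47, 7/5, 9} × {-1/22}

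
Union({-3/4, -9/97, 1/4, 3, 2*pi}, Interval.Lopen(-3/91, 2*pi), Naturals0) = Union({-3/4, -9/97}, Interval.Lopen(-3/91, 2*pi), Naturals0)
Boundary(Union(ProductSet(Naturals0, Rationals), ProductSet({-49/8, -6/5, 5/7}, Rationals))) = ProductSet(Union({-49/8, -6/5, 5/7}, Naturals0), Reals)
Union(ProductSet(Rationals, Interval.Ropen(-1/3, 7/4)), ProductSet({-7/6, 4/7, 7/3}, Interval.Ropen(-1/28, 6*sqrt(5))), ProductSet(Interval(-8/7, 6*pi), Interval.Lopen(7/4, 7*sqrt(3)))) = Union(ProductSet({-7/6, 4/7, 7/3}, Interval.Ropen(-1/28, 6*sqrt(5))), ProductSet(Interval(-8/7, 6*pi), Interval.Lopen(7/4, 7*sqrt(3))), ProductSet(Rationals, Interval.Ropen(-1/3, 7/4)))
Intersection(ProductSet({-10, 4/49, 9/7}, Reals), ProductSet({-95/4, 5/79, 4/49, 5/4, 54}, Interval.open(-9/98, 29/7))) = ProductSet({4/49}, Interval.open(-9/98, 29/7))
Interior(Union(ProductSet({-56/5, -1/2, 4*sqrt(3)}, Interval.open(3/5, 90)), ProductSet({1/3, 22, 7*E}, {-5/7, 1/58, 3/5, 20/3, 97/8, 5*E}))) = EmptySet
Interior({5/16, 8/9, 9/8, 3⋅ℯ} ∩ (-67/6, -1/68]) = ∅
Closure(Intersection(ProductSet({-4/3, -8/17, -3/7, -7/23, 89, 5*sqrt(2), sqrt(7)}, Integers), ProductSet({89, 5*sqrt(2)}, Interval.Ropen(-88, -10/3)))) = ProductSet({89, 5*sqrt(2)}, Range(-88, -3, 1))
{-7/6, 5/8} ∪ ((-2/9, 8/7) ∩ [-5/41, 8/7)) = {-7/6} ∪ [-5/41, 8/7)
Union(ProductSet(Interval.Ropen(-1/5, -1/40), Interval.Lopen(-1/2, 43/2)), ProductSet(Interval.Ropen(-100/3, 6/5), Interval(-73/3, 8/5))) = Union(ProductSet(Interval.Ropen(-100/3, 6/5), Interval(-73/3, 8/5)), ProductSet(Interval.Ropen(-1/5, -1/40), Interval.Lopen(-1/2, 43/2)))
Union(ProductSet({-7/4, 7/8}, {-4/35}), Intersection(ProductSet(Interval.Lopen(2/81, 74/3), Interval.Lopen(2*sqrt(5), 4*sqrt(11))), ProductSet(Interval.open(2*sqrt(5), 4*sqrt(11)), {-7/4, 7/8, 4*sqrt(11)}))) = Union(ProductSet({-7/4, 7/8}, {-4/35}), ProductSet(Interval.open(2*sqrt(5), 4*sqrt(11)), {4*sqrt(11)}))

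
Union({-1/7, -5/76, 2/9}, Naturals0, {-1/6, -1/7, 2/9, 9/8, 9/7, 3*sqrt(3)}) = Union({-1/6, -1/7, -5/76, 2/9, 9/8, 9/7, 3*sqrt(3)}, Naturals0)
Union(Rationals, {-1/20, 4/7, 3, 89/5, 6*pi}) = Union({6*pi}, Rationals)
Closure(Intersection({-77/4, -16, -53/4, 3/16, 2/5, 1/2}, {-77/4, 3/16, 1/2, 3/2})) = {-77/4, 3/16, 1/2}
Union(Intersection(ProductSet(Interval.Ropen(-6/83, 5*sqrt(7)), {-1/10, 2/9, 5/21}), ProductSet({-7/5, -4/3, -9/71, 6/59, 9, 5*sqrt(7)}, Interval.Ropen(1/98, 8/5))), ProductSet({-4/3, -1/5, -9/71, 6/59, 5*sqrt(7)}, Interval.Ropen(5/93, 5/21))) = Union(ProductSet({6/59, 9}, {2/9, 5/21}), ProductSet({-4/3, -1/5, -9/71, 6/59, 5*sqrt(7)}, Interval.Ropen(5/93, 5/21)))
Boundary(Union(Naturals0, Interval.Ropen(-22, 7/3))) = Union(Complement(Naturals0, Interval.open(-22, 7/3)), {-22, 7/3})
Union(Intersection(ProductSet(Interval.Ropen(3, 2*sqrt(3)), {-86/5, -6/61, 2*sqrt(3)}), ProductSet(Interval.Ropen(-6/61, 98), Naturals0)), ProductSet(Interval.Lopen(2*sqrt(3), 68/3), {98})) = ProductSet(Interval.Lopen(2*sqrt(3), 68/3), {98})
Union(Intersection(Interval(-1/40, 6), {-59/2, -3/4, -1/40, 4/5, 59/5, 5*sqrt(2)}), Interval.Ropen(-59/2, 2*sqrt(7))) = Interval.Ropen(-59/2, 2*sqrt(7))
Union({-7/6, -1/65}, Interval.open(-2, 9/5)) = Interval.open(-2, 9/5)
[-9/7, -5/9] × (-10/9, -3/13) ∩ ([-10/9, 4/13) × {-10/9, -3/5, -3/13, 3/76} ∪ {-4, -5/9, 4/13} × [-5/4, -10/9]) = [-10/9, -5/9] × {-3/5}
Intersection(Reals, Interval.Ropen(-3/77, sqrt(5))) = Interval.Ropen(-3/77, sqrt(5))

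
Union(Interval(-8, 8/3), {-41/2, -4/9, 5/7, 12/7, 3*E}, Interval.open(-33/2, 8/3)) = Union({-41/2, 3*E}, Interval.Lopen(-33/2, 8/3))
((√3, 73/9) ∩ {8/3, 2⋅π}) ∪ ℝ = ℝ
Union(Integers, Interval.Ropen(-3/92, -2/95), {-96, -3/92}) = Union(Integers, Interval.Ropen(-3/92, -2/95))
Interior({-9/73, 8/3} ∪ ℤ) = ∅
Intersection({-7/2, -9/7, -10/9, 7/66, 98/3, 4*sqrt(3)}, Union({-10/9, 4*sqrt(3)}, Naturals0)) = {-10/9, 4*sqrt(3)}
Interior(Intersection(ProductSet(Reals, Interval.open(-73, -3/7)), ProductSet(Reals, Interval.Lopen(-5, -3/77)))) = ProductSet(Reals, Interval.open(-5, -3/7))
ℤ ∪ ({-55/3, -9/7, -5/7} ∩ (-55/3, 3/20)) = ℤ ∪ {-9/7, -5/7}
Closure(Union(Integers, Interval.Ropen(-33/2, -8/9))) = Union(Integers, Interval(-33/2, -8/9))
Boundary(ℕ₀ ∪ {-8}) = {-8} ∪ ℕ₀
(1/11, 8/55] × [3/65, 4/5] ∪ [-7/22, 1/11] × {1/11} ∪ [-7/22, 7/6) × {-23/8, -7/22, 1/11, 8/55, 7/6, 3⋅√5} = ((1/11, 8/55] × [3/65, 4/5]) ∪ ([-7/22, 7/6) × {-23/8, -7/22, 1/11, 8/55, 7/6, 3⋅√5})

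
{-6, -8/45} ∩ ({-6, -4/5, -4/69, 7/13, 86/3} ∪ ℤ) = {-6}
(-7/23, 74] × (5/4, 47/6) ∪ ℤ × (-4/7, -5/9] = (ℤ × (-4/7, -5/9]) ∪ ((-7/23, 74] × (5/4, 47/6))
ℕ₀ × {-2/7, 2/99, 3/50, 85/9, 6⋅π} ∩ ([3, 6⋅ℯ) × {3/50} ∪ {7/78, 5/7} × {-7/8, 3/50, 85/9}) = {3, 4, …, 16} × {3/50}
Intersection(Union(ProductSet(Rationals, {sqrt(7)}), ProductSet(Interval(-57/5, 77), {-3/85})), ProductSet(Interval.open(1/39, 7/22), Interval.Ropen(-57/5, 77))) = Union(ProductSet(Intersection(Interval.open(1/39, 7/22), Rationals), {sqrt(7)}), ProductSet(Interval.open(1/39, 7/22), {-3/85}))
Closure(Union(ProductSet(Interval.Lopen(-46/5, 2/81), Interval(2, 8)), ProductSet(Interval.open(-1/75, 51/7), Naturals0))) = Union(ProductSet(Interval(-46/5, 2/81), Interval(2, 8)), ProductSet(Interval(-1/75, 51/7), Complement(Naturals0, Interval.open(2, 8))), ProductSet(Interval.Lopen(-1/75, 51/7), Naturals0))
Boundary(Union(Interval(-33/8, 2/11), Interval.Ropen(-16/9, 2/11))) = {-33/8, 2/11}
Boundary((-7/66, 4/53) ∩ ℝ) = {-7/66, 4/53}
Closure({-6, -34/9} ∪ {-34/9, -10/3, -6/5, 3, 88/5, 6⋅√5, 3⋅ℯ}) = {-6, -34/9, -10/3, -6/5, 3, 88/5, 6⋅√5, 3⋅ℯ}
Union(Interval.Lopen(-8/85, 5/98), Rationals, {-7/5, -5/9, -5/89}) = Union(Interval(-8/85, 5/98), Rationals)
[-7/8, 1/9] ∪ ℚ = ℚ ∪ [-7/8, 1/9]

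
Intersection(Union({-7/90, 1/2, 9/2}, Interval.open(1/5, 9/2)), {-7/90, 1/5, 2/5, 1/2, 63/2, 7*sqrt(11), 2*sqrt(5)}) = {-7/90, 2/5, 1/2, 2*sqrt(5)}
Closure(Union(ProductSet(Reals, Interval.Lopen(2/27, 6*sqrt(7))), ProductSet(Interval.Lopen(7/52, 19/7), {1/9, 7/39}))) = ProductSet(Reals, Interval(2/27, 6*sqrt(7)))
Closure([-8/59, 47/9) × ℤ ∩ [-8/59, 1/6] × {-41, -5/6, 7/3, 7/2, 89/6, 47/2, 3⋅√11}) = [-8/59, 1/6] × {-41}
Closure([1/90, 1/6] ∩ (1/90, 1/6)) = [1/90, 1/6]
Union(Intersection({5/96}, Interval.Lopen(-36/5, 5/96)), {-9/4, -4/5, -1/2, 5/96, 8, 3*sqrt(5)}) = {-9/4, -4/5, -1/2, 5/96, 8, 3*sqrt(5)}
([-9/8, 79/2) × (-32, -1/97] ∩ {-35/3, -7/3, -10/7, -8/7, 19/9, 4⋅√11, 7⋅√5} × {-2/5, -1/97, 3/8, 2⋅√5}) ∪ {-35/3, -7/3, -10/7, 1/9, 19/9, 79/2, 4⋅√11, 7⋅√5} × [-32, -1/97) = ({19/9, 4⋅√11, 7⋅√5} × {-2/5, -1/97}) ∪ ({-35/3, -7/3, -10/7, 1/9, 19/9, 79/2, 4⋅√11, 7⋅√5} × [-32, -1/97))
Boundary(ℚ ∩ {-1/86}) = {-1/86}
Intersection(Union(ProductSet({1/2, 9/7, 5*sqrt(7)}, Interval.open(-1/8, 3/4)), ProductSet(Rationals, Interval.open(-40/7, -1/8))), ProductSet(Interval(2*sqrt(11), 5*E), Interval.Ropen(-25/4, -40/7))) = EmptySet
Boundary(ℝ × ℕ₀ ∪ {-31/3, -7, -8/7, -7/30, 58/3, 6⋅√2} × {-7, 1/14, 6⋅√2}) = (ℝ × ℕ₀) ∪ ({-31/3, -7, -8/7, -7/30, 58/3, 6⋅√2} × {-7, 1/14, 6⋅√2})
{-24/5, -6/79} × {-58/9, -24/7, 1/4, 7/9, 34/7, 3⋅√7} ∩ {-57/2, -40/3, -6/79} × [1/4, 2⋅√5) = {-6/79} × {1/4, 7/9}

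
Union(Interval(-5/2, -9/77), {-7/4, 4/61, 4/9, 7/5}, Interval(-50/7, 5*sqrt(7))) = Interval(-50/7, 5*sqrt(7))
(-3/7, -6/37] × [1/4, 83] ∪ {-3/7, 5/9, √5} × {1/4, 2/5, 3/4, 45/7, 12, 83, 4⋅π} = ((-3/7, -6/37] × [1/4, 83]) ∪ ({-3/7, 5/9, √5} × {1/4, 2/5, 3/4, 45/7, 12, 83, 4⋅π})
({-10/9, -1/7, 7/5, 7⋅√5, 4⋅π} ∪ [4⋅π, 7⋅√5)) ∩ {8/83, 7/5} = {7/5}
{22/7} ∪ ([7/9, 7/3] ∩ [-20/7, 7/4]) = [7/9, 7/4] ∪ {22/7}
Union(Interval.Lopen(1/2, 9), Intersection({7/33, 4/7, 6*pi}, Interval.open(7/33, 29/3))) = Interval.Lopen(1/2, 9)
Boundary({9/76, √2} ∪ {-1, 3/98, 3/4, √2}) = {-1, 3/98, 9/76, 3/4, √2}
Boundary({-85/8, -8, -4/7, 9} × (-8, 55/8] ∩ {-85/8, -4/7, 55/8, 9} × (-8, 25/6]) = {-85/8, -4/7, 9} × [-8, 25/6]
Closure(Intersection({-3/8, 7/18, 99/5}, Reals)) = {-3/8, 7/18, 99/5}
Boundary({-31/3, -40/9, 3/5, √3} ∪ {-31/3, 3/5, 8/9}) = {-31/3, -40/9, 3/5, 8/9, √3}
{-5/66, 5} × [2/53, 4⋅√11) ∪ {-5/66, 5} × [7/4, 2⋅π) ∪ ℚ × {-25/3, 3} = (ℚ × {-25/3, 3}) ∪ ({-5/66, 5} × [2/53, 4⋅√11))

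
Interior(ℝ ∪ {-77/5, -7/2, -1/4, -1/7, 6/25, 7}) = ℝ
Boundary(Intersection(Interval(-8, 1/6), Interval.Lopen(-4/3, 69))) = {-4/3, 1/6}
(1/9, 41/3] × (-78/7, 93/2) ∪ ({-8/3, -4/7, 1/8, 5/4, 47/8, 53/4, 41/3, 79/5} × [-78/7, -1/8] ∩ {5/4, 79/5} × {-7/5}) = ({5/4, 79/5} × {-7/5}) ∪ ((1/9, 41/3] × (-78/7, 93/2))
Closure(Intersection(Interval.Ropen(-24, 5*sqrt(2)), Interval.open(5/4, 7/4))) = Interval(5/4, 7/4)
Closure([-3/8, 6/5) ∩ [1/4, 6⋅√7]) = [1/4, 6/5]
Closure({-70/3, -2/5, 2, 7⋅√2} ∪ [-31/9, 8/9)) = {-70/3, 2, 7⋅√2} ∪ [-31/9, 8/9]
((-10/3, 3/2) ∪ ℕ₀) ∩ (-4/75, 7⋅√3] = (-4/75, 3/2) ∪ {0, 1, …, 12}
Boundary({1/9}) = {1/9}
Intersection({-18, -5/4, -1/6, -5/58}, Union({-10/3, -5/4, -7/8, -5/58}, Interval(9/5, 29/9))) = {-5/4, -5/58}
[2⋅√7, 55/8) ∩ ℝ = [2⋅√7, 55/8)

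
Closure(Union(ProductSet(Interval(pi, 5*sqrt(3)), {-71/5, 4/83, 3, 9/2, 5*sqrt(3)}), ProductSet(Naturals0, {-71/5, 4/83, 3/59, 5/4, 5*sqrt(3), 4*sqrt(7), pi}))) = Union(ProductSet(Interval(pi, 5*sqrt(3)), {-71/5, 4/83, 3, 9/2, 5*sqrt(3)}), ProductSet(Naturals0, {-71/5, 4/83, 3/59, 5/4, 5*sqrt(3), 4*sqrt(7), pi}))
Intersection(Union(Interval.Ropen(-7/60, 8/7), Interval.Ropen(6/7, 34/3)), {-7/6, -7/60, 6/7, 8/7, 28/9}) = {-7/60, 6/7, 8/7, 28/9}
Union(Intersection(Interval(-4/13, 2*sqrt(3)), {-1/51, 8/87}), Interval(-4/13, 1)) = Interval(-4/13, 1)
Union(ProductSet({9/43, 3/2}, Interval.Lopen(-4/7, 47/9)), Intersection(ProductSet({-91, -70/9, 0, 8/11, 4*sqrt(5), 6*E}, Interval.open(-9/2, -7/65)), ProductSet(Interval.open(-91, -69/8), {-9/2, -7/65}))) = ProductSet({9/43, 3/2}, Interval.Lopen(-4/7, 47/9))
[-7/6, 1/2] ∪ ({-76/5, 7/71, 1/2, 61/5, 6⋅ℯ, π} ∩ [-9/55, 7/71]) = [-7/6, 1/2]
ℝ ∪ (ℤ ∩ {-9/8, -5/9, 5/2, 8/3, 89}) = ℝ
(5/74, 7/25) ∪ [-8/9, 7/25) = [-8/9, 7/25)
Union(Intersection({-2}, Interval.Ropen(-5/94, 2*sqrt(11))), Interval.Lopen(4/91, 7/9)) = Interval.Lopen(4/91, 7/9)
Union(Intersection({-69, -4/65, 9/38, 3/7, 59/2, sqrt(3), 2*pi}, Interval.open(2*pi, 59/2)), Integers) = Integers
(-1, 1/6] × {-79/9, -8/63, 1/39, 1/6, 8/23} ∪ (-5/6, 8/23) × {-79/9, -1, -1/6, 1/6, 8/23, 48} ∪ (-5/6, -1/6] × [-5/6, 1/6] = ((-5/6, -1/6] × [-5/6, 1/6]) ∪ ((-1, 1/6] × {-79/9, -8/63, 1/39, 1/6, 8/23}) ∪ ((-5/6, 8/23) × {-79/9, -1, -1/6, 1/6, 8/23, 48})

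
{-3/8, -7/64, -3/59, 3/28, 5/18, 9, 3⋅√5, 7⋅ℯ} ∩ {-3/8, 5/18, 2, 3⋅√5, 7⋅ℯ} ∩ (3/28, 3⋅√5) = {5/18}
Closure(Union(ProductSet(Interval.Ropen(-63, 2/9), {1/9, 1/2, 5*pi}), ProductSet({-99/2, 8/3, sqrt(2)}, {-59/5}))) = Union(ProductSet({-99/2, 8/3, sqrt(2)}, {-59/5}), ProductSet(Interval(-63, 2/9), {1/9, 1/2, 5*pi}))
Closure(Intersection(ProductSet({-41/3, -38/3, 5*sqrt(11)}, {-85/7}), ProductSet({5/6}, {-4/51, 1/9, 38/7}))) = EmptySet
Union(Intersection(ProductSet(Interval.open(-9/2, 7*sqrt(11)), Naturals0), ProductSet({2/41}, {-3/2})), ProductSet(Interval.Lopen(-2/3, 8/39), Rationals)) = ProductSet(Interval.Lopen(-2/3, 8/39), Rationals)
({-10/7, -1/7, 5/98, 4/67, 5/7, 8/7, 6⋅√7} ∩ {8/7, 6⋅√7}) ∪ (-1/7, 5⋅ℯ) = (-1/7, 5⋅ℯ) ∪ {6⋅√7}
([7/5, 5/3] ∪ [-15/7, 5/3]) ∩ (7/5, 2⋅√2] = (7/5, 5/3]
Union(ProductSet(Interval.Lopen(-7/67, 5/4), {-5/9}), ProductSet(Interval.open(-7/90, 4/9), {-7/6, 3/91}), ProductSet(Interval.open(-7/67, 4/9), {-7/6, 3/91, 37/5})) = Union(ProductSet(Interval.open(-7/67, 4/9), {-7/6, 3/91, 37/5}), ProductSet(Interval.Lopen(-7/67, 5/4), {-5/9}))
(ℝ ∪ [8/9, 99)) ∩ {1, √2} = {1, √2}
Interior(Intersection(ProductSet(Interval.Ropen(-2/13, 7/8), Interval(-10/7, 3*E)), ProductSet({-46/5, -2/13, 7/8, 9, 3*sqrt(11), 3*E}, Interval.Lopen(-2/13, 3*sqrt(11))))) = EmptySet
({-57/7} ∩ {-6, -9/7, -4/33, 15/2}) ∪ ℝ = ℝ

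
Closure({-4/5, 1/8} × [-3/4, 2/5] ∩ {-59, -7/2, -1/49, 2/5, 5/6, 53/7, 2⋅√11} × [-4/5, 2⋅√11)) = ∅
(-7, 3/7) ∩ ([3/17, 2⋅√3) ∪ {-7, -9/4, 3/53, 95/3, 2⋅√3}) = {-9/4, 3/53} ∪ [3/17, 3/7)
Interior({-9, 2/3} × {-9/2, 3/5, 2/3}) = ∅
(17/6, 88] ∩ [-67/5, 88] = (17/6, 88]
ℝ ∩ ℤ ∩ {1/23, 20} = {20}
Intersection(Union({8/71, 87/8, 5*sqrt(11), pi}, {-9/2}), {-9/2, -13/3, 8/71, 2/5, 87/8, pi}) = {-9/2, 8/71, 87/8, pi}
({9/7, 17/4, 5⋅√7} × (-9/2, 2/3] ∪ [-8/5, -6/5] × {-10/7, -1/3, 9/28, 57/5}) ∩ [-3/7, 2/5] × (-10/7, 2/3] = ∅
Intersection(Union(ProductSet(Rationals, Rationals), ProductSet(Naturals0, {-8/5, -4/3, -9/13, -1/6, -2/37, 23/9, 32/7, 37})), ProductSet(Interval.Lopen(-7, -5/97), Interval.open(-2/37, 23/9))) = ProductSet(Intersection(Interval.Lopen(-7, -5/97), Rationals), Intersection(Interval.open(-2/37, 23/9), Rationals))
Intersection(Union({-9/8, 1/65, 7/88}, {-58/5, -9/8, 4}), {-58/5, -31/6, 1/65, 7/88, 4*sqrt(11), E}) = {-58/5, 1/65, 7/88}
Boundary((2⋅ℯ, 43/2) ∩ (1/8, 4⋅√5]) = {4⋅√5, 2⋅ℯ}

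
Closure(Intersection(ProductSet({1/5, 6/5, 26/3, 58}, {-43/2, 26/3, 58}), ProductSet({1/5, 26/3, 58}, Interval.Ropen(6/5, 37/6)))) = EmptySet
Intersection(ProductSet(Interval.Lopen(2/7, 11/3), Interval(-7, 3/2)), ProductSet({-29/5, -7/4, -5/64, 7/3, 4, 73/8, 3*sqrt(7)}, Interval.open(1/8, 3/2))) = ProductSet({7/3}, Interval.open(1/8, 3/2))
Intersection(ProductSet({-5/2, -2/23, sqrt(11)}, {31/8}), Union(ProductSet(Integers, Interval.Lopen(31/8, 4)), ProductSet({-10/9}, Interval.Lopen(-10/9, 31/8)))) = EmptySet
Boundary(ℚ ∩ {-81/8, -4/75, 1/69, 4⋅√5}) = {-81/8, -4/75, 1/69}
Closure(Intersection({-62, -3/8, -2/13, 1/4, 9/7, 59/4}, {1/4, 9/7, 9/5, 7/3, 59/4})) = {1/4, 9/7, 59/4}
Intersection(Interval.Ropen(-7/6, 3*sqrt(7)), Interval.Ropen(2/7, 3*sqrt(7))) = Interval.Ropen(2/7, 3*sqrt(7))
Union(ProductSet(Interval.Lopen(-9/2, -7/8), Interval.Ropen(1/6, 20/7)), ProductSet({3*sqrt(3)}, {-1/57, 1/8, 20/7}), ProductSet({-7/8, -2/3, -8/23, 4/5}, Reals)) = Union(ProductSet({3*sqrt(3)}, {-1/57, 1/8, 20/7}), ProductSet({-7/8, -2/3, -8/23, 4/5}, Reals), ProductSet(Interval.Lopen(-9/2, -7/8), Interval.Ropen(1/6, 20/7)))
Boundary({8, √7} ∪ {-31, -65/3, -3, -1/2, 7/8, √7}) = {-31, -65/3, -3, -1/2, 7/8, 8, √7}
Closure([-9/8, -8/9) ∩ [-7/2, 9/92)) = [-9/8, -8/9]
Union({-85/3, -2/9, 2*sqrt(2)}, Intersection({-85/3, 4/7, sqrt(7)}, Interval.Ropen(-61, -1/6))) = {-85/3, -2/9, 2*sqrt(2)}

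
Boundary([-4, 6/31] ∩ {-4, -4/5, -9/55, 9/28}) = {-4, -4/5, -9/55}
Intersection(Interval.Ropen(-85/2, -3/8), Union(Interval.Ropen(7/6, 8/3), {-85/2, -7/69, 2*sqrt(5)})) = {-85/2}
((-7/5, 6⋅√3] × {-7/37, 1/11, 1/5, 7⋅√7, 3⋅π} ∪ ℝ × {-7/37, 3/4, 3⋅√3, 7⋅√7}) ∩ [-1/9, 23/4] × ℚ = [-1/9, 23/4] × {-7/37, 1/11, 1/5, 3/4}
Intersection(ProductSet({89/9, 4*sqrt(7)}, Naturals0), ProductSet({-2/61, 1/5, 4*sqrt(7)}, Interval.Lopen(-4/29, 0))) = ProductSet({4*sqrt(7)}, Range(0, 1, 1))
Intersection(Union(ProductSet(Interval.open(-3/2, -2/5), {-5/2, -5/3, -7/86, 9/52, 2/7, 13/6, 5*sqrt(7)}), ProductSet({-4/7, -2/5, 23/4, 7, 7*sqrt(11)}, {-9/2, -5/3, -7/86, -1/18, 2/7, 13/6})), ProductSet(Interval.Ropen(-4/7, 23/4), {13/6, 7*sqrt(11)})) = ProductSet(Interval(-4/7, -2/5), {13/6})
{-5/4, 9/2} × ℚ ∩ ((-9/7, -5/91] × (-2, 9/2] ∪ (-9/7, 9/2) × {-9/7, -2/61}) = {-5/4} × (ℚ ∩ (-2, 9/2])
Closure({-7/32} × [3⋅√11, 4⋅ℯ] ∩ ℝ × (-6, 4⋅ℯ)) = {-7/32} × [3⋅√11, 4⋅ℯ]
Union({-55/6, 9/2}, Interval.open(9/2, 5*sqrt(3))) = Union({-55/6}, Interval.Ropen(9/2, 5*sqrt(3)))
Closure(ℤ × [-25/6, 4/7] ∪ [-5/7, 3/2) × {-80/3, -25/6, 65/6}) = (ℤ × [-25/6, 4/7]) ∪ ([-5/7, 3/2] × {-80/3, -25/6, 65/6})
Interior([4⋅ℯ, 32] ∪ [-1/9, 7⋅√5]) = (-1/9, 32)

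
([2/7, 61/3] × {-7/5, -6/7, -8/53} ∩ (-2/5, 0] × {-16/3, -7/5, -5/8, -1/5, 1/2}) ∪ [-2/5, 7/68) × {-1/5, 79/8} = [-2/5, 7/68) × {-1/5, 79/8}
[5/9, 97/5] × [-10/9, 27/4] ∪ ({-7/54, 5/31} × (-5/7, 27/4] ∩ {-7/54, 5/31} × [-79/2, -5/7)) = [5/9, 97/5] × [-10/9, 27/4]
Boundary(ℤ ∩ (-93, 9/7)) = {-92, -91, …, 1}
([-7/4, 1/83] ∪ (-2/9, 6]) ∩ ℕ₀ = {0, 1, …, 6}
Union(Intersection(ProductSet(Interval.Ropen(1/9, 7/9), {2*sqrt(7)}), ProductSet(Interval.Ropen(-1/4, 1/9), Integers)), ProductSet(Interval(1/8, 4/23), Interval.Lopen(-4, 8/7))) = ProductSet(Interval(1/8, 4/23), Interval.Lopen(-4, 8/7))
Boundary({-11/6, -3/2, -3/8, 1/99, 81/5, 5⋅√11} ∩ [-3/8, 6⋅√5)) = {-3/8, 1/99}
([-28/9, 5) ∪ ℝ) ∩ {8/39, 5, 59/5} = {8/39, 5, 59/5}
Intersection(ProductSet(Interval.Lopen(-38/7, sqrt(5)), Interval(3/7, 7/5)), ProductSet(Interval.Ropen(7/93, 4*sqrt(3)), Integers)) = ProductSet(Interval(7/93, sqrt(5)), Range(1, 2, 1))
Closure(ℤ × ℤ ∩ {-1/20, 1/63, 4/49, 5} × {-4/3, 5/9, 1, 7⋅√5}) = {5} × {1}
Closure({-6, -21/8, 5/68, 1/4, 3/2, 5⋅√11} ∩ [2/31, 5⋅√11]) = {5/68, 1/4, 3/2, 5⋅√11}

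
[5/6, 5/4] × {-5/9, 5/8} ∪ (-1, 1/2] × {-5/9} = ((-1, 1/2] × {-5/9}) ∪ ([5/6, 5/4] × {-5/9, 5/8})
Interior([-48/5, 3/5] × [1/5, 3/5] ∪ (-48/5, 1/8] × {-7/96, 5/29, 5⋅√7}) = (-48/5, 3/5) × (1/5, 3/5)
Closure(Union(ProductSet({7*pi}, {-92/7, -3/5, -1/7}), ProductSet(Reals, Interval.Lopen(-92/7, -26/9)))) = Union(ProductSet({7*pi}, {-92/7, -3/5, -1/7}), ProductSet(Reals, Interval(-92/7, -26/9)))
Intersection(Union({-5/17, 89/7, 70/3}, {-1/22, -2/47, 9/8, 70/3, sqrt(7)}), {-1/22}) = {-1/22}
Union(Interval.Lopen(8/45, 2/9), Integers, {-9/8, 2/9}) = Union({-9/8}, Integers, Interval.Lopen(8/45, 2/9))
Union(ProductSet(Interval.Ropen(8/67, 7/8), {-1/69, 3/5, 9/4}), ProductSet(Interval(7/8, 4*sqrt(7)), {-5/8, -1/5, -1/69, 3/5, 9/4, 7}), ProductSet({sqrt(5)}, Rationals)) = Union(ProductSet({sqrt(5)}, Rationals), ProductSet(Interval.Ropen(8/67, 7/8), {-1/69, 3/5, 9/4}), ProductSet(Interval(7/8, 4*sqrt(7)), {-5/8, -1/5, -1/69, 3/5, 9/4, 7}))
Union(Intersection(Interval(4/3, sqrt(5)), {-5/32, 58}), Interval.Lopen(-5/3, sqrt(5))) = Interval.Lopen(-5/3, sqrt(5))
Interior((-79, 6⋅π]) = (-79, 6⋅π)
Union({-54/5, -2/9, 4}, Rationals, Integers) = Rationals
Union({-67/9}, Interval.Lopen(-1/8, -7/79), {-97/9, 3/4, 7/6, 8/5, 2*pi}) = Union({-97/9, -67/9, 3/4, 7/6, 8/5, 2*pi}, Interval.Lopen(-1/8, -7/79))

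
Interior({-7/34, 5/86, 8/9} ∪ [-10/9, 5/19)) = (-10/9, 5/19)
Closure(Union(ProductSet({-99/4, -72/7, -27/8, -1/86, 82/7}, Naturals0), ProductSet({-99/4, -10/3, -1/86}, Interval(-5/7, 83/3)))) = Union(ProductSet({-99/4, -10/3, -1/86}, Interval(-5/7, 83/3)), ProductSet({-99/4, -72/7, -27/8, -1/86, 82/7}, Naturals0))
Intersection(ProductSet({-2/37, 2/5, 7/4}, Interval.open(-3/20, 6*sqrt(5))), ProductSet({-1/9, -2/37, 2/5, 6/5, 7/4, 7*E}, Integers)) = ProductSet({-2/37, 2/5, 7/4}, Range(0, 14, 1))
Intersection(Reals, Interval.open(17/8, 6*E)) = Interval.open(17/8, 6*E)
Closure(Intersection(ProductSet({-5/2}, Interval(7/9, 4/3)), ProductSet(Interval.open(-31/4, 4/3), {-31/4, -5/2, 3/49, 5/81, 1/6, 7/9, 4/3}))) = ProductSet({-5/2}, {7/9, 4/3})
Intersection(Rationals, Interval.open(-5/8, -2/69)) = Intersection(Interval.open(-5/8, -2/69), Rationals)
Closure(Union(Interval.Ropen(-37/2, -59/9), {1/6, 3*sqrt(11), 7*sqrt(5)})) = Union({1/6, 3*sqrt(11), 7*sqrt(5)}, Interval(-37/2, -59/9))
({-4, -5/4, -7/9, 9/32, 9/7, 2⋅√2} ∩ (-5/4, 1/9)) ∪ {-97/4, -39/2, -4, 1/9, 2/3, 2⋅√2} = {-97/4, -39/2, -4, -7/9, 1/9, 2/3, 2⋅√2}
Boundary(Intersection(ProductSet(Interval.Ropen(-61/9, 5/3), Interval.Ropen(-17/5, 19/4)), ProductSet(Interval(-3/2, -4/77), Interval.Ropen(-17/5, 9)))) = Union(ProductSet({-3/2, -4/77}, Interval(-17/5, 19/4)), ProductSet(Interval(-3/2, -4/77), {-17/5, 19/4}))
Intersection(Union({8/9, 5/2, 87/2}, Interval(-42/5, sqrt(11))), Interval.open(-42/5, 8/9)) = Interval.open(-42/5, 8/9)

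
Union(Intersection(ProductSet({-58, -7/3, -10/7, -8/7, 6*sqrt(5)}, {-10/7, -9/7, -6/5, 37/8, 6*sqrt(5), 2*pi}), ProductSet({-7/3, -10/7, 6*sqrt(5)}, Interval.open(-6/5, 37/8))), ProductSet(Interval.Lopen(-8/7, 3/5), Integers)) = ProductSet(Interval.Lopen(-8/7, 3/5), Integers)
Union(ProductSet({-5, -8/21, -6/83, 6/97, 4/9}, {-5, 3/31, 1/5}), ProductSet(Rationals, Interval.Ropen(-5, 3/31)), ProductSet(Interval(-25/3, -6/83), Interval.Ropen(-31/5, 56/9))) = Union(ProductSet({-5, -8/21, -6/83, 6/97, 4/9}, {-5, 3/31, 1/5}), ProductSet(Interval(-25/3, -6/83), Interval.Ropen(-31/5, 56/9)), ProductSet(Rationals, Interval.Ropen(-5, 3/31)))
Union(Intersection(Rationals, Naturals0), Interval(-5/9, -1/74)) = Union(Interval(-5/9, -1/74), Naturals0)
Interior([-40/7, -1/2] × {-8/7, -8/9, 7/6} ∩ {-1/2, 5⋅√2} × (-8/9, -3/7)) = ∅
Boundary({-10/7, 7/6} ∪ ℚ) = ℝ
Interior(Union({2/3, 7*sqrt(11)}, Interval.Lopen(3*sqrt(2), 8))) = Interval.open(3*sqrt(2), 8)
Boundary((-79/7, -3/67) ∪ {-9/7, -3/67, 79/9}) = {-79/7, -3/67, 79/9}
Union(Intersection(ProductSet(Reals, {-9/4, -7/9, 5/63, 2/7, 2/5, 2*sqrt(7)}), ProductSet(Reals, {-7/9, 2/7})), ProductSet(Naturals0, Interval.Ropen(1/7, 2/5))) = Union(ProductSet(Naturals0, Interval.Ropen(1/7, 2/5)), ProductSet(Reals, {-7/9, 2/7}))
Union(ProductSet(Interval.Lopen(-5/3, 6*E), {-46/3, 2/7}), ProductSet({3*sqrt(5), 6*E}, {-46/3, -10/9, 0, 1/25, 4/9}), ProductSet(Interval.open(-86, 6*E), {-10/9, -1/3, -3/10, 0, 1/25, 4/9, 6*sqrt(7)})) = Union(ProductSet({3*sqrt(5), 6*E}, {-46/3, -10/9, 0, 1/25, 4/9}), ProductSet(Interval.open(-86, 6*E), {-10/9, -1/3, -3/10, 0, 1/25, 4/9, 6*sqrt(7)}), ProductSet(Interval.Lopen(-5/3, 6*E), {-46/3, 2/7}))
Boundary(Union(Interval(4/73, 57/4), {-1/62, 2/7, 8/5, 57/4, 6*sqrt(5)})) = {-1/62, 4/73, 57/4}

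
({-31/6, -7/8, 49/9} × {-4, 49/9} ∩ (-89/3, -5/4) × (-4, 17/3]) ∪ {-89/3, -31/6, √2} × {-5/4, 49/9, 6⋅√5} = {-89/3, -31/6, √2} × {-5/4, 49/9, 6⋅√5}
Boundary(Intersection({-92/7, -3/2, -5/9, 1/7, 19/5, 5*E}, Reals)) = {-92/7, -3/2, -5/9, 1/7, 19/5, 5*E}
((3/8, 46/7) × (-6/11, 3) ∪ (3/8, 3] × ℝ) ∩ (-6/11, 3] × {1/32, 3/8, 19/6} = (3/8, 3] × {1/32, 3/8, 19/6}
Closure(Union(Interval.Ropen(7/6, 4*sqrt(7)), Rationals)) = Union(Interval(-oo, oo), Rationals)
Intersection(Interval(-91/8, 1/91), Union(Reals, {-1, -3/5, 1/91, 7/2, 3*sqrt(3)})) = Interval(-91/8, 1/91)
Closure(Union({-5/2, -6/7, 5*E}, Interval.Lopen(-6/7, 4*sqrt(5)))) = Union({-5/2, 5*E}, Interval(-6/7, 4*sqrt(5)))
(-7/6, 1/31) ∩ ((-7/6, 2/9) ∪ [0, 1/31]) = (-7/6, 1/31)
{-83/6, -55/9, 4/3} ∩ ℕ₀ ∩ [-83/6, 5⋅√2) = ∅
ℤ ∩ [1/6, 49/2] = {1, 2, …, 24}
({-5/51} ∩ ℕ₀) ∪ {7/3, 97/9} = {7/3, 97/9}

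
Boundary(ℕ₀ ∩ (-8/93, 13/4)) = {0, 1, 2, 3}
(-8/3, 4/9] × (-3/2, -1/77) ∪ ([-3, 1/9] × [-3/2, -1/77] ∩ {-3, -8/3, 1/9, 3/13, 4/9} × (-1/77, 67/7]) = (-8/3, 4/9] × (-3/2, -1/77)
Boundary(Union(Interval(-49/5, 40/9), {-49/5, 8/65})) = {-49/5, 40/9}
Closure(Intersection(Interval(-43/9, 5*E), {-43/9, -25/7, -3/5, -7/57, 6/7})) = {-43/9, -25/7, -3/5, -7/57, 6/7}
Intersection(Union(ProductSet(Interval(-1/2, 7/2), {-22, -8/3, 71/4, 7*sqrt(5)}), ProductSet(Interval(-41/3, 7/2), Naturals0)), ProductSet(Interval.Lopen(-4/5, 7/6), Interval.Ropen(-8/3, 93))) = Union(ProductSet(Interval.Lopen(-4/5, 7/6), Range(0, 93, 1)), ProductSet(Interval(-1/2, 7/6), {-8/3, 71/4, 7*sqrt(5)}))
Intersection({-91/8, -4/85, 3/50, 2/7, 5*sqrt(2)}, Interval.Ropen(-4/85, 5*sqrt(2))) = {-4/85, 3/50, 2/7}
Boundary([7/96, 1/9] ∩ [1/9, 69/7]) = {1/9}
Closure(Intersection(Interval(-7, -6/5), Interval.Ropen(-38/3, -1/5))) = Interval(-7, -6/5)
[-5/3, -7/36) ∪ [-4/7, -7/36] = [-5/3, -7/36]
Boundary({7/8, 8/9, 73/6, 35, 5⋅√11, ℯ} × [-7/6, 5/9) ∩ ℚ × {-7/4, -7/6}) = {7/8, 8/9, 73/6, 35} × {-7/6}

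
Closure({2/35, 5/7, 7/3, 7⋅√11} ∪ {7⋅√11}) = {2/35, 5/7, 7/3, 7⋅√11}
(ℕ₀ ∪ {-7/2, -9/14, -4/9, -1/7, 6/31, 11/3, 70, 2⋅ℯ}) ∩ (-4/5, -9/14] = {-9/14}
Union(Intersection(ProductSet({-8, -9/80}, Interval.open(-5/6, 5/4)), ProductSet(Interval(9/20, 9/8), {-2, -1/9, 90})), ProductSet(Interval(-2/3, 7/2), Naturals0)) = ProductSet(Interval(-2/3, 7/2), Naturals0)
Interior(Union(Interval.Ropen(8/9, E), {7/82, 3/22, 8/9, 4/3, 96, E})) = Interval.open(8/9, E)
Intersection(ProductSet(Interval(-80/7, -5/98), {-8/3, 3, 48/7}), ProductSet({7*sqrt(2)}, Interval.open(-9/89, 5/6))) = EmptySet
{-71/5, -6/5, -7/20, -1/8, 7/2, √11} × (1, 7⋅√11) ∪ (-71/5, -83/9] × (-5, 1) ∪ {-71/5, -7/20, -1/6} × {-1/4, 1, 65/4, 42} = ({-71/5, -7/20, -1/6} × {-1/4, 1, 65/4, 42}) ∪ ((-71/5, -83/9] × (-5, 1)) ∪ ({-71/5, -6/5, -7/20, -1/8, 7/2, √11} × (1, 7⋅√11))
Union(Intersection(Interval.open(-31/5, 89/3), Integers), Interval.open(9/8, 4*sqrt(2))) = Union(Interval.open(9/8, 4*sqrt(2)), Range(-6, 30, 1))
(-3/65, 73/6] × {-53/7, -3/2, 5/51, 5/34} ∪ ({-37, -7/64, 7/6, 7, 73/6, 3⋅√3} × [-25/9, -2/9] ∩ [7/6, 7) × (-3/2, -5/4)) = ((-3/65, 73/6] × {-53/7, -3/2, 5/51, 5/34}) ∪ ({7/6, 3⋅√3} × (-3/2, -5/4))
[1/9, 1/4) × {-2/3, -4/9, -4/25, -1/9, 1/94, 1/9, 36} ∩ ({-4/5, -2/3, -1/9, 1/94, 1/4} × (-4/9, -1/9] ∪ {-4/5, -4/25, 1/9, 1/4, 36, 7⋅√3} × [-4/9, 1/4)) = {1/9} × {-4/9, -4/25, -1/9, 1/94, 1/9}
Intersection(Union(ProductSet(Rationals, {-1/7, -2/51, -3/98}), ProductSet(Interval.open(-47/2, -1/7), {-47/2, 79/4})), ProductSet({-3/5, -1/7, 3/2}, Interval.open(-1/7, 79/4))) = ProductSet({-3/5, -1/7, 3/2}, {-2/51, -3/98})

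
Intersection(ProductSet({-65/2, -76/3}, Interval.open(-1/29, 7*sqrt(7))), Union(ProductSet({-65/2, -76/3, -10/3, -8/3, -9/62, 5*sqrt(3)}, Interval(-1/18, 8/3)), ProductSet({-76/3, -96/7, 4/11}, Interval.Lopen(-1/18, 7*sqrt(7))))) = Union(ProductSet({-76/3}, Interval.open(-1/29, 7*sqrt(7))), ProductSet({-65/2, -76/3}, Interval.Lopen(-1/29, 8/3)))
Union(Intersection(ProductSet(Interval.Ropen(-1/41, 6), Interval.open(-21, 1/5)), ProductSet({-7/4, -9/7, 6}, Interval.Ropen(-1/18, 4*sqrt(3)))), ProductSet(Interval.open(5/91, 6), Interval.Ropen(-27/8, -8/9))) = ProductSet(Interval.open(5/91, 6), Interval.Ropen(-27/8, -8/9))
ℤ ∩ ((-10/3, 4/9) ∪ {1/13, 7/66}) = {-3, -2, -1, 0}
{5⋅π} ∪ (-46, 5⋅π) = (-46, 5⋅π]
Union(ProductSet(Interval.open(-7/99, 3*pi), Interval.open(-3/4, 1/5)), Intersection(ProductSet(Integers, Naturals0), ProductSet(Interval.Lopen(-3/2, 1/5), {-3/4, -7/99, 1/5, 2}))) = Union(ProductSet(Interval.open(-7/99, 3*pi), Interval.open(-3/4, 1/5)), ProductSet(Range(-1, 1, 1), {2}))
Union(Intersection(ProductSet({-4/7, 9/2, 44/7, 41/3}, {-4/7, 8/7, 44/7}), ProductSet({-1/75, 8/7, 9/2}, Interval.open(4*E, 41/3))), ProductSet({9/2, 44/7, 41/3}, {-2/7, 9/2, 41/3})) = ProductSet({9/2, 44/7, 41/3}, {-2/7, 9/2, 41/3})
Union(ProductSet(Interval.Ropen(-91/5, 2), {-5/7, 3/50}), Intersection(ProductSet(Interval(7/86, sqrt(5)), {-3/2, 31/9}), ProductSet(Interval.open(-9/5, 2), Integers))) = ProductSet(Interval.Ropen(-91/5, 2), {-5/7, 3/50})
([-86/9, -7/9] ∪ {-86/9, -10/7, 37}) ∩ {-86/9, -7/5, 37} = {-86/9, -7/5, 37}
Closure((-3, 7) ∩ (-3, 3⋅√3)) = [-3, 3⋅√3]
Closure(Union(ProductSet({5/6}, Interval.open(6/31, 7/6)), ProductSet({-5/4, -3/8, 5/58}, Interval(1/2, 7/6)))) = Union(ProductSet({5/6}, Interval(6/31, 7/6)), ProductSet({-5/4, -3/8, 5/58}, Interval(1/2, 7/6)))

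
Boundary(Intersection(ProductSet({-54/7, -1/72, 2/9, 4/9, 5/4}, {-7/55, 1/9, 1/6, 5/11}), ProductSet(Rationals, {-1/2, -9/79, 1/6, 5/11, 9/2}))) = ProductSet({-54/7, -1/72, 2/9, 4/9, 5/4}, {1/6, 5/11})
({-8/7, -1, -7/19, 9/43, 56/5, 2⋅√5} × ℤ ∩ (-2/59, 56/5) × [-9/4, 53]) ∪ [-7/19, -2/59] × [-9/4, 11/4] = ([-7/19, -2/59] × [-9/4, 11/4]) ∪ ({9/43, 2⋅√5} × {-2, -1, …, 53})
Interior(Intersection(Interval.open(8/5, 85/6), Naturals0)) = EmptySet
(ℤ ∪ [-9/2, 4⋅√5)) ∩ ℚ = ℤ ∪ (ℚ ∩ [-9/2, 4⋅√5))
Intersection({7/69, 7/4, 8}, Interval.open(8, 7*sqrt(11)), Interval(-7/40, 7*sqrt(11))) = EmptySet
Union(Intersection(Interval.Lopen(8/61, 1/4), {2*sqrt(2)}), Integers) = Integers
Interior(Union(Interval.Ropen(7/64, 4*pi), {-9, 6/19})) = Interval.open(7/64, 4*pi)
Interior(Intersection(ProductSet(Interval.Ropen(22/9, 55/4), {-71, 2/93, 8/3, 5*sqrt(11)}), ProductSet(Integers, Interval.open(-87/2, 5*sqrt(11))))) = EmptySet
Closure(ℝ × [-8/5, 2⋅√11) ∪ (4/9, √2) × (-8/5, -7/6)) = ℝ × [-8/5, 2⋅√11]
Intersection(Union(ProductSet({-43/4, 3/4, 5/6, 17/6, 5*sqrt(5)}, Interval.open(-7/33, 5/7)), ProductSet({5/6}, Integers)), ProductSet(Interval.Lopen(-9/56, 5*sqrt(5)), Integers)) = Union(ProductSet({5/6}, Integers), ProductSet({3/4, 5/6, 17/6, 5*sqrt(5)}, Range(0, 1, 1)))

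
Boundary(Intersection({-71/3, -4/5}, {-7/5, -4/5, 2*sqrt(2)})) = {-4/5}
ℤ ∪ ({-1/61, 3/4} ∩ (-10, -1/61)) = ℤ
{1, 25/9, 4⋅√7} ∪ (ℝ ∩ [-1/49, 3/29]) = [-1/49, 3/29] ∪ {1, 25/9, 4⋅√7}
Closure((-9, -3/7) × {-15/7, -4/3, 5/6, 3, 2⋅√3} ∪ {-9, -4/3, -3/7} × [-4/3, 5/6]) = ({-9, -4/3, -3/7} × [-4/3, 5/6]) ∪ ([-9, -3/7] × {-15/7, -4/3, 5/6, 3, 2⋅√3})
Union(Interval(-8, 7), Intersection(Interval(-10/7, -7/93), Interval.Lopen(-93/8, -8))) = Interval(-8, 7)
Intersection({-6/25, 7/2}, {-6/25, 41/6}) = {-6/25}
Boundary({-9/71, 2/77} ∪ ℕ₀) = {-9/71, 2/77} ∪ ℕ₀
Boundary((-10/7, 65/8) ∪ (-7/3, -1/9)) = {-7/3, 65/8}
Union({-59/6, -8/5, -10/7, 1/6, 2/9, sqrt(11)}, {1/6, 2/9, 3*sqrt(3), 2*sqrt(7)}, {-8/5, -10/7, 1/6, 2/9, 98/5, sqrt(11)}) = {-59/6, -8/5, -10/7, 1/6, 2/9, 98/5, sqrt(11), 3*sqrt(3), 2*sqrt(7)}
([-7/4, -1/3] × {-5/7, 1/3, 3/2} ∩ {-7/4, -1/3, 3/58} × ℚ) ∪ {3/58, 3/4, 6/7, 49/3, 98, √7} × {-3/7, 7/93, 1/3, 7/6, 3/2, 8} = ({-7/4, -1/3} × {-5/7, 1/3, 3/2}) ∪ ({3/58, 3/4, 6/7, 49/3, 98, √7} × {-3/7, 7/93, 1/3, 7/6, 3/2, 8})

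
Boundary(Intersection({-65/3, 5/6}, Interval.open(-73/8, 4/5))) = EmptySet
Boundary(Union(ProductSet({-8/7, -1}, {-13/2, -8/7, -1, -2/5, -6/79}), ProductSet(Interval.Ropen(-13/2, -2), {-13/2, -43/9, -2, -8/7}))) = Union(ProductSet({-8/7, -1}, {-13/2, -8/7, -1, -2/5, -6/79}), ProductSet(Interval(-13/2, -2), {-13/2, -43/9, -2, -8/7}))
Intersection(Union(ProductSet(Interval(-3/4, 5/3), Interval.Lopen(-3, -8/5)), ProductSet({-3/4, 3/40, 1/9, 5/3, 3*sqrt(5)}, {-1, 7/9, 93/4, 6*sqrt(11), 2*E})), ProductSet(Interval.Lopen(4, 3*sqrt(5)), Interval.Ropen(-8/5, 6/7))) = ProductSet({3*sqrt(5)}, {-1, 7/9})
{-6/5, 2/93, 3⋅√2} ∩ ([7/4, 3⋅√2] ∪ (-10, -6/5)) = {3⋅√2}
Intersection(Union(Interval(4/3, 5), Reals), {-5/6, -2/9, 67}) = {-5/6, -2/9, 67}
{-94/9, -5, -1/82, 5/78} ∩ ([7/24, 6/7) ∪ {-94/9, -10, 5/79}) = {-94/9}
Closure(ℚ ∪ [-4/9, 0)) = ℚ ∪ (-∞, ∞)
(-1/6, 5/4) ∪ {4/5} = (-1/6, 5/4)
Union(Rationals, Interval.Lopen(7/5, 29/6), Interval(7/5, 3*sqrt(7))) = Union(Interval(7/5, 3*sqrt(7)), Rationals)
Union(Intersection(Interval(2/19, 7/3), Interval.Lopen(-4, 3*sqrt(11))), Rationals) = Union(Interval(2/19, 7/3), Rationals)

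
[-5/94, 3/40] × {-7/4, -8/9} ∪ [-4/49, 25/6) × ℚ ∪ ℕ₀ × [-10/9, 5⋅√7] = ([-4/49, 25/6) × ℚ) ∪ (ℕ₀ × [-10/9, 5⋅√7])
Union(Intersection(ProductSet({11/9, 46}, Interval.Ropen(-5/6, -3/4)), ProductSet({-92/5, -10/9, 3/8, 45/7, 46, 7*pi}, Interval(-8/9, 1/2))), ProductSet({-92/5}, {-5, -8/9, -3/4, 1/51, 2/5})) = Union(ProductSet({-92/5}, {-5, -8/9, -3/4, 1/51, 2/5}), ProductSet({46}, Interval.Ropen(-5/6, -3/4)))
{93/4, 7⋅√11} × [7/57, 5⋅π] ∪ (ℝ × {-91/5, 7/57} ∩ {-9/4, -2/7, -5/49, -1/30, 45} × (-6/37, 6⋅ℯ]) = ({-9/4, -2/7, -5/49, -1/30, 45} × {7/57}) ∪ ({93/4, 7⋅√11} × [7/57, 5⋅π])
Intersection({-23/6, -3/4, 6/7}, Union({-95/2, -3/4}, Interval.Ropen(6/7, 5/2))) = {-3/4, 6/7}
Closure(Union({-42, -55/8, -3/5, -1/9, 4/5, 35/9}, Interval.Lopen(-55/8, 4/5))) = Union({-42, 35/9}, Interval(-55/8, 4/5))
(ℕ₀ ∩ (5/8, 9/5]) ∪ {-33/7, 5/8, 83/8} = {-33/7, 5/8, 83/8} ∪ {1}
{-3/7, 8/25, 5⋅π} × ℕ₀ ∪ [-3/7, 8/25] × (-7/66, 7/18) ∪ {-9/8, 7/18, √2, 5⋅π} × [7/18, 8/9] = ({-3/7, 8/25, 5⋅π} × ℕ₀) ∪ ([-3/7, 8/25] × (-7/66, 7/18)) ∪ ({-9/8, 7/18, √2, 5⋅π} × [7/18, 8/9])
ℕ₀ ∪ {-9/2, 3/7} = {-9/2, 3/7} ∪ ℕ₀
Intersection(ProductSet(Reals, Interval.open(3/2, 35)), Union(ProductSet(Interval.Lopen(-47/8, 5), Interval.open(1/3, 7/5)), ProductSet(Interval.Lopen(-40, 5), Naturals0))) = ProductSet(Interval.Lopen(-40, 5), Range(2, 35, 1))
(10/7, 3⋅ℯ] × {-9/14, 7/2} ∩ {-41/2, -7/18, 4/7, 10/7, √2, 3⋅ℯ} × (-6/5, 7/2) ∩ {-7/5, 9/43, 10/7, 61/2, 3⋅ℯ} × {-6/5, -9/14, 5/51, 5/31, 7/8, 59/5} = {3⋅ℯ} × {-9/14}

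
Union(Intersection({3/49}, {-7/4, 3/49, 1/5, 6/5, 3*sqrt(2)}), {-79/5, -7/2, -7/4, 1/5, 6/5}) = {-79/5, -7/2, -7/4, 3/49, 1/5, 6/5}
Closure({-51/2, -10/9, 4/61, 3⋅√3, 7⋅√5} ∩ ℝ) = {-51/2, -10/9, 4/61, 3⋅√3, 7⋅√5}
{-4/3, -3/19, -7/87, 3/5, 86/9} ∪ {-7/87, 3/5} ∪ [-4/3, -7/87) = [-4/3, -7/87] ∪ {3/5, 86/9}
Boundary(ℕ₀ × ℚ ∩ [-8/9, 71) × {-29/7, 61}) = {0, 1, …, 70} × {-29/7, 61}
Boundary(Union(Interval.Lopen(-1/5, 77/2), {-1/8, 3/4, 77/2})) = {-1/5, 77/2}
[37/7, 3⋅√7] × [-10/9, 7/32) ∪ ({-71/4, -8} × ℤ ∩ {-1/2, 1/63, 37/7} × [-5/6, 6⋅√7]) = [37/7, 3⋅√7] × [-10/9, 7/32)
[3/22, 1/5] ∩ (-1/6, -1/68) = ∅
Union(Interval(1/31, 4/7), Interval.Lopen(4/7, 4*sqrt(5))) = Interval(1/31, 4*sqrt(5))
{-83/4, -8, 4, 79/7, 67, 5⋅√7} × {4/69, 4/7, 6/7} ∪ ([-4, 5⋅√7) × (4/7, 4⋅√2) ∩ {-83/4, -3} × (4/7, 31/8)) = ({-3} × (4/7, 31/8)) ∪ ({-83/4, -8, 4, 79/7, 67, 5⋅√7} × {4/69, 4/7, 6/7})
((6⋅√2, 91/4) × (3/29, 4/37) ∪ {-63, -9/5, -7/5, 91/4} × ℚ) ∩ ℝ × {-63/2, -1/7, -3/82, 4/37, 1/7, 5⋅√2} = {-63, -9/5, -7/5, 91/4} × {-63/2, -1/7, -3/82, 4/37, 1/7}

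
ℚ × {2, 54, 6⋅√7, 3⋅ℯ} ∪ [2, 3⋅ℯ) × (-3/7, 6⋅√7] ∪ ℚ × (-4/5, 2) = ([2, 3⋅ℯ) × (-3/7, 6⋅√7]) ∪ (ℚ × ((-4/5, 2] ∪ {54, 6⋅√7, 3⋅ℯ}))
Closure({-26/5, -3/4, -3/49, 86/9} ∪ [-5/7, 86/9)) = {-26/5, -3/4} ∪ [-5/7, 86/9]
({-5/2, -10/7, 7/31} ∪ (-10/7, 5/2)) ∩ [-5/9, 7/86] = [-5/9, 7/86]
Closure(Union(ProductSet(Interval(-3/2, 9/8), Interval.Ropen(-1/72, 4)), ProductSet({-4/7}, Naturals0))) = Union(ProductSet({-4/7}, Union(Complement(Naturals0, Interval.open(-1/72, 4)), Naturals0)), ProductSet(Interval(-3/2, 9/8), Interval(-1/72, 4)))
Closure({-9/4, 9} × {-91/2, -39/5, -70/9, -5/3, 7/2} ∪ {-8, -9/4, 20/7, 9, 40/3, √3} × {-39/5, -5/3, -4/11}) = ({-9/4, 9} × {-91/2, -39/5, -70/9, -5/3, 7/2}) ∪ ({-8, -9/4, 20/7, 9, 40/3, √3} × {-39/5, -5/3, -4/11})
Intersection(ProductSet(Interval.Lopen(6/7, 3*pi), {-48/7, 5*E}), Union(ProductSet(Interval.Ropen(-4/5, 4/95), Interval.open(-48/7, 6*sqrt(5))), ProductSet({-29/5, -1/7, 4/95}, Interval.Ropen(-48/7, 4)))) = EmptySet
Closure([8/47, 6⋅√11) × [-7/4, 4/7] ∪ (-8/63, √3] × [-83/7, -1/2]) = ([-8/63, √3] × [-83/7, -1/2]) ∪ ([8/47, 6⋅√11] × [-7/4, 4/7])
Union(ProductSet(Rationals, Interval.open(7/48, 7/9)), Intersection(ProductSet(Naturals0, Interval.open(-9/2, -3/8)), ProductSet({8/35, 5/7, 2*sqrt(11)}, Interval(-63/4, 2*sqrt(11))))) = ProductSet(Rationals, Interval.open(7/48, 7/9))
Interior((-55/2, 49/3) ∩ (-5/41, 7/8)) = (-5/41, 7/8)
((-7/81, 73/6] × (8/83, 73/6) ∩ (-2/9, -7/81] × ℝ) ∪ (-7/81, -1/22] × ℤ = (-7/81, -1/22] × ℤ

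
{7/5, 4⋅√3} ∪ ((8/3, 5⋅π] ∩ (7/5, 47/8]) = {7/5, 4⋅√3} ∪ (8/3, 47/8]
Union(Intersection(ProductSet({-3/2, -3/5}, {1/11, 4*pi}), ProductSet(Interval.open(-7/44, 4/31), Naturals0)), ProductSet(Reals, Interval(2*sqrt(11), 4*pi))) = ProductSet(Reals, Interval(2*sqrt(11), 4*pi))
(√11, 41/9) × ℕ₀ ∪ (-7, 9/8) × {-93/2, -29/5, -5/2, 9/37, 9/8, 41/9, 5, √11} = ((√11, 41/9) × ℕ₀) ∪ ((-7, 9/8) × {-93/2, -29/5, -5/2, 9/37, 9/8, 41/9, 5, √11})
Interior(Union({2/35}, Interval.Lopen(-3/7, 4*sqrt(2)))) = Interval.open(-3/7, 4*sqrt(2))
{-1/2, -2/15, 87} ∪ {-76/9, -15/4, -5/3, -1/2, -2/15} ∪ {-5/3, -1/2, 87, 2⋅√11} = {-76/9, -15/4, -5/3, -1/2, -2/15, 87, 2⋅√11}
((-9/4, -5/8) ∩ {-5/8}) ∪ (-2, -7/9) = (-2, -7/9)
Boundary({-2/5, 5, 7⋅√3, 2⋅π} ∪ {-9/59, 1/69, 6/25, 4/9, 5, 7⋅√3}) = {-2/5, -9/59, 1/69, 6/25, 4/9, 5, 7⋅√3, 2⋅π}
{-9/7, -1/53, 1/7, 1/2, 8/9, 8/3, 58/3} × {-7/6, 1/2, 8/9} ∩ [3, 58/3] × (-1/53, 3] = {58/3} × {1/2, 8/9}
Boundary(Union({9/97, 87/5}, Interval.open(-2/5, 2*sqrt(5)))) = {-2/5, 87/5, 2*sqrt(5)}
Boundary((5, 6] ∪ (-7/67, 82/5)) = {-7/67, 82/5}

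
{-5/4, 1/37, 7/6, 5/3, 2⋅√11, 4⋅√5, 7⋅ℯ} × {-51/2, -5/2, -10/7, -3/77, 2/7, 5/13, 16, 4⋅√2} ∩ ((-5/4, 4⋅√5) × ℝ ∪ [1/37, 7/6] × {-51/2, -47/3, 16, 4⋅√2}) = {1/37, 7/6, 5/3, 2⋅√11} × {-51/2, -5/2, -10/7, -3/77, 2/7, 5/13, 16, 4⋅√2}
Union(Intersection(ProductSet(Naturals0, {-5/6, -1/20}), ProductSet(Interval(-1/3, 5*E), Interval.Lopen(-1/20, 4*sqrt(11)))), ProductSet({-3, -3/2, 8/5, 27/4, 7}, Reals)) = ProductSet({-3, -3/2, 8/5, 27/4, 7}, Reals)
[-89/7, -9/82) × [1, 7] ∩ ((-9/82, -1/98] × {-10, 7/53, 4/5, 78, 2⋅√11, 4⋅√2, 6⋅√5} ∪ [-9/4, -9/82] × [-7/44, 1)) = ∅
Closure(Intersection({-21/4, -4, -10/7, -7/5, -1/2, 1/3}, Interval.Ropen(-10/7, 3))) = {-10/7, -7/5, -1/2, 1/3}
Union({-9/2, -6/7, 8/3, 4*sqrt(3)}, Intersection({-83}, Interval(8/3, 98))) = {-9/2, -6/7, 8/3, 4*sqrt(3)}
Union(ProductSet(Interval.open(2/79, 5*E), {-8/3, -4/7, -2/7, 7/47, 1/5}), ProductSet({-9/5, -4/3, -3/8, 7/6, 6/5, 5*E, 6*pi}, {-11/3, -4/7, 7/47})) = Union(ProductSet({-9/5, -4/3, -3/8, 7/6, 6/5, 5*E, 6*pi}, {-11/3, -4/7, 7/47}), ProductSet(Interval.open(2/79, 5*E), {-8/3, -4/7, -2/7, 7/47, 1/5}))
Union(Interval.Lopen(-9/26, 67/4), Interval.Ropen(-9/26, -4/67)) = Interval(-9/26, 67/4)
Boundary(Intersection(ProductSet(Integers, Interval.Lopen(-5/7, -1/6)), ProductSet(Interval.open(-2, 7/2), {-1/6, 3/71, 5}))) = ProductSet(Range(-1, 4, 1), {-1/6})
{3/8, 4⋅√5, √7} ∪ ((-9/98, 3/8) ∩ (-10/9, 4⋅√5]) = (-9/98, 3/8] ∪ {4⋅√5, √7}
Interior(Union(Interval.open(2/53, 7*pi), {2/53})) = Interval.open(2/53, 7*pi)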